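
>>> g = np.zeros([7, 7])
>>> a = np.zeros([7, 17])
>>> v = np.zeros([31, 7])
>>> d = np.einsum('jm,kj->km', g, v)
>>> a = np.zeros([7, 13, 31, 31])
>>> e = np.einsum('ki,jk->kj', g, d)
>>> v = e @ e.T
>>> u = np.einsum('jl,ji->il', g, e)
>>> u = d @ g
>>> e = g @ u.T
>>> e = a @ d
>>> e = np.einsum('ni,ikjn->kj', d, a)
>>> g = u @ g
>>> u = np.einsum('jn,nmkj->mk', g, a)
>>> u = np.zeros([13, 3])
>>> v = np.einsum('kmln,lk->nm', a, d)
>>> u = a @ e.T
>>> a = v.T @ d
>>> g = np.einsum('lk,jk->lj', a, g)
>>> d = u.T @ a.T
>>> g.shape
(13, 31)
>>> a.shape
(13, 7)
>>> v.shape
(31, 13)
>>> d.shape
(13, 31, 13, 13)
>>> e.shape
(13, 31)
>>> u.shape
(7, 13, 31, 13)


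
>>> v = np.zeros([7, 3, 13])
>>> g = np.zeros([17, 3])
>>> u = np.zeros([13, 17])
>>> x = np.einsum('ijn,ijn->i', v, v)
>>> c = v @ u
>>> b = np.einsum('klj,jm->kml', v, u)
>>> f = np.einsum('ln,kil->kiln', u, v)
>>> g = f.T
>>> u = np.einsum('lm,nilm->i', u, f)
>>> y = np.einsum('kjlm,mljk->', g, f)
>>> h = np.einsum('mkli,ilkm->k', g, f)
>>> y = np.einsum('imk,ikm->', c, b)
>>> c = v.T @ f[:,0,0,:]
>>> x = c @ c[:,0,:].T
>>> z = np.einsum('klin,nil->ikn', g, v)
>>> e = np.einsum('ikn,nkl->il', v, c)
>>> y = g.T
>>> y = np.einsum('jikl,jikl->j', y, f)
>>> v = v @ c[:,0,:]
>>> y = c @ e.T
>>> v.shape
(7, 3, 17)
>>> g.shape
(17, 13, 3, 7)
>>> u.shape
(3,)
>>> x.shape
(13, 3, 13)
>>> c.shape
(13, 3, 17)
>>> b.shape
(7, 17, 3)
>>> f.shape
(7, 3, 13, 17)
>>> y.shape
(13, 3, 7)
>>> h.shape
(13,)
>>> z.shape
(3, 17, 7)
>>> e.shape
(7, 17)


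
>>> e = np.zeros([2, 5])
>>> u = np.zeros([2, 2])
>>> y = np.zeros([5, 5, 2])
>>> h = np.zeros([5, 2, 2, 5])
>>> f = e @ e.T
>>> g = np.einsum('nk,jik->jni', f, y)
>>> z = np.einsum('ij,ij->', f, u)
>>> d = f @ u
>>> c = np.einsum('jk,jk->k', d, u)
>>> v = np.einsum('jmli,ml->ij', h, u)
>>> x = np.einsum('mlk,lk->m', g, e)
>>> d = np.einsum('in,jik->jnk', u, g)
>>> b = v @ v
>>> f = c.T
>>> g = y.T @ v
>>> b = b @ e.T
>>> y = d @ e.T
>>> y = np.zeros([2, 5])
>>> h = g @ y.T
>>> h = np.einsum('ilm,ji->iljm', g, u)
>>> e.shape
(2, 5)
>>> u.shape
(2, 2)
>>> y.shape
(2, 5)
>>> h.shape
(2, 5, 2, 5)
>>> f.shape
(2,)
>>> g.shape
(2, 5, 5)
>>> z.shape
()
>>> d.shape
(5, 2, 5)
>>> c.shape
(2,)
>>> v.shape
(5, 5)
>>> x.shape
(5,)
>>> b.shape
(5, 2)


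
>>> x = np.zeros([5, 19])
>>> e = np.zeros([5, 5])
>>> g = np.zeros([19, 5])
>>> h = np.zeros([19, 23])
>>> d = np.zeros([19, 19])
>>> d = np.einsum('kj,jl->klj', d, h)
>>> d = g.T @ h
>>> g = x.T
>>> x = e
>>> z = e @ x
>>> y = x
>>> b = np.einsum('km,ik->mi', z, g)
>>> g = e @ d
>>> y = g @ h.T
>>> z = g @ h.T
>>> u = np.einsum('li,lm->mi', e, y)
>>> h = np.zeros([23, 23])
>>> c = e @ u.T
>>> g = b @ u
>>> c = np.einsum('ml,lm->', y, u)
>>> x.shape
(5, 5)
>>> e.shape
(5, 5)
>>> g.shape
(5, 5)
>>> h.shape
(23, 23)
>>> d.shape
(5, 23)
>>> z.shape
(5, 19)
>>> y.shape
(5, 19)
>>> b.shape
(5, 19)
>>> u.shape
(19, 5)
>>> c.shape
()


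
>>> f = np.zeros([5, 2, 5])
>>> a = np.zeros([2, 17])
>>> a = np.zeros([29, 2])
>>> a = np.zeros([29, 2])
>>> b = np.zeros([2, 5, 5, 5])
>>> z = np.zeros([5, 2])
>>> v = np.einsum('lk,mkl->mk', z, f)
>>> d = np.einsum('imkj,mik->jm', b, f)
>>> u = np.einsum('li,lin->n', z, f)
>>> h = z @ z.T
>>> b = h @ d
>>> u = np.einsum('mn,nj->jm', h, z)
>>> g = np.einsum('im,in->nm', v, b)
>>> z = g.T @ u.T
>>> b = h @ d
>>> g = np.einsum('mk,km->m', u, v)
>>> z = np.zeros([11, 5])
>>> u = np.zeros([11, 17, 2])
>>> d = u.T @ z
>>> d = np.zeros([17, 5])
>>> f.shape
(5, 2, 5)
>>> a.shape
(29, 2)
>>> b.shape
(5, 5)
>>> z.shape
(11, 5)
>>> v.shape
(5, 2)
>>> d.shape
(17, 5)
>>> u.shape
(11, 17, 2)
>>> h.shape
(5, 5)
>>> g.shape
(2,)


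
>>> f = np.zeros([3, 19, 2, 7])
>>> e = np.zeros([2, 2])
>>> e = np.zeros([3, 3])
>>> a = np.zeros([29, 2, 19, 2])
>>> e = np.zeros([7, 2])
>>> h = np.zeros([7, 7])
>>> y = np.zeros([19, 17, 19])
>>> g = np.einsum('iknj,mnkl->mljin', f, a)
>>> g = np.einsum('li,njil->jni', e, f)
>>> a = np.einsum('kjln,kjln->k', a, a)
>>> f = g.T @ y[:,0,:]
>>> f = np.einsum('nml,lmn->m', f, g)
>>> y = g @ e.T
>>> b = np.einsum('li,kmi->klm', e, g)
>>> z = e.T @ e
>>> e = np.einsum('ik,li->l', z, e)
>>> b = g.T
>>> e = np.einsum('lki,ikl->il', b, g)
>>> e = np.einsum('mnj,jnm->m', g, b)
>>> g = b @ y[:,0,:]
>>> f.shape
(3,)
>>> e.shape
(19,)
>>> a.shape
(29,)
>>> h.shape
(7, 7)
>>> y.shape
(19, 3, 7)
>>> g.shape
(2, 3, 7)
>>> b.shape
(2, 3, 19)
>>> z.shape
(2, 2)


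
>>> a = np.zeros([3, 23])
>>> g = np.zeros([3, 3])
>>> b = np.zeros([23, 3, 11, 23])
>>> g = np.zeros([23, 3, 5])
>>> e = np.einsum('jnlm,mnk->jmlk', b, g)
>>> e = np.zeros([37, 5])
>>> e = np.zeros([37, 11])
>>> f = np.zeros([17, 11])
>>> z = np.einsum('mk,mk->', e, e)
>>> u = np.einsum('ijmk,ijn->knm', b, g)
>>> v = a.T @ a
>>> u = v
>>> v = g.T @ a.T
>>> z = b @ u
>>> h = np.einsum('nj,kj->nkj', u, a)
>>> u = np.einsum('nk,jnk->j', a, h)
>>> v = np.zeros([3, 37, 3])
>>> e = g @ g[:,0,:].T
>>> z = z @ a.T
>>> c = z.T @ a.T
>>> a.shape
(3, 23)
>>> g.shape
(23, 3, 5)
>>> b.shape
(23, 3, 11, 23)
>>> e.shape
(23, 3, 23)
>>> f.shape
(17, 11)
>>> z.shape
(23, 3, 11, 3)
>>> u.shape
(23,)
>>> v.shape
(3, 37, 3)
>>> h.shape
(23, 3, 23)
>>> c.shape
(3, 11, 3, 3)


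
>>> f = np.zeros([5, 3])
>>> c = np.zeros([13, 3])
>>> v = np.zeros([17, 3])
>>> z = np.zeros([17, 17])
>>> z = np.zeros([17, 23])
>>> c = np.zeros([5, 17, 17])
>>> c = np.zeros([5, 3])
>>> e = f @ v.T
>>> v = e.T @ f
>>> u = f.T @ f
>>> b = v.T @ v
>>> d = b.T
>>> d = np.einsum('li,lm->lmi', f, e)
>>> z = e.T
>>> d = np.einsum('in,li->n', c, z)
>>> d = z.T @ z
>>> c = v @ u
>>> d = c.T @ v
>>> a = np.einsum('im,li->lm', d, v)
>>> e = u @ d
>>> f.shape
(5, 3)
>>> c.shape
(17, 3)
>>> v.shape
(17, 3)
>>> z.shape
(17, 5)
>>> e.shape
(3, 3)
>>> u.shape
(3, 3)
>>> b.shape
(3, 3)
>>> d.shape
(3, 3)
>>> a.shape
(17, 3)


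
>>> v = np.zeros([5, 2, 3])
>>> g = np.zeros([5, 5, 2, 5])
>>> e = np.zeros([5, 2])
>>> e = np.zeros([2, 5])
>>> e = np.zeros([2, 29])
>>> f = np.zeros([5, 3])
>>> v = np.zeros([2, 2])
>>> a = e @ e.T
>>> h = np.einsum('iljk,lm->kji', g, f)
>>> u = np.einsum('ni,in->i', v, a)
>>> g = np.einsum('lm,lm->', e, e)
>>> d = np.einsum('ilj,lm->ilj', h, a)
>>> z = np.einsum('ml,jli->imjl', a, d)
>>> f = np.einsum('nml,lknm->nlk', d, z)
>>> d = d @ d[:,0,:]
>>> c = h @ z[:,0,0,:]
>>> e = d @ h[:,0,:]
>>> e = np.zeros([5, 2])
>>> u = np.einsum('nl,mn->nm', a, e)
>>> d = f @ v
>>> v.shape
(2, 2)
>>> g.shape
()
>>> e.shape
(5, 2)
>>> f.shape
(5, 5, 2)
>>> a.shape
(2, 2)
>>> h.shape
(5, 2, 5)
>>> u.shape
(2, 5)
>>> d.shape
(5, 5, 2)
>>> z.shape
(5, 2, 5, 2)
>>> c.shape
(5, 2, 2)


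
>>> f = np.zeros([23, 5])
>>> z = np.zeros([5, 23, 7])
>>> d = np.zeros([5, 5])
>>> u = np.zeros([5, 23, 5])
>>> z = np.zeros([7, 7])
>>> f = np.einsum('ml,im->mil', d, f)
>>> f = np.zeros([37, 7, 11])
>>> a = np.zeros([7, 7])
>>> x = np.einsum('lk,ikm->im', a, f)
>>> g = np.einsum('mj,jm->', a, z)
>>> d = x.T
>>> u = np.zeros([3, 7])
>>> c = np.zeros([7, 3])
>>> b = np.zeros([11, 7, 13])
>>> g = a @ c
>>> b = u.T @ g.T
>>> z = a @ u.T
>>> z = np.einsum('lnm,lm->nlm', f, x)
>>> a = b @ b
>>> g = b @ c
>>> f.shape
(37, 7, 11)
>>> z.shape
(7, 37, 11)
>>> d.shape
(11, 37)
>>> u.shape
(3, 7)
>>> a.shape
(7, 7)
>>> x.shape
(37, 11)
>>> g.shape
(7, 3)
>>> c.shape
(7, 3)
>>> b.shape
(7, 7)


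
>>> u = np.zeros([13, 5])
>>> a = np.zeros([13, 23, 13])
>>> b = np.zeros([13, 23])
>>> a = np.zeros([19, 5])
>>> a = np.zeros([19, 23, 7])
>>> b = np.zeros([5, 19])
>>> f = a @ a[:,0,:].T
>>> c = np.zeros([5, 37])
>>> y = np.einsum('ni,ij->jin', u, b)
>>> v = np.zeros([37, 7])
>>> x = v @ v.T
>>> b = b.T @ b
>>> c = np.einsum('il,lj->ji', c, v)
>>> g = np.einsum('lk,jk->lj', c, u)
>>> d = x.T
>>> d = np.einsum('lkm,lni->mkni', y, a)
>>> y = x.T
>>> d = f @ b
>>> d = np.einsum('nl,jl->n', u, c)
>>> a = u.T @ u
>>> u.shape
(13, 5)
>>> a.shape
(5, 5)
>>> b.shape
(19, 19)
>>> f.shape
(19, 23, 19)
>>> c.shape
(7, 5)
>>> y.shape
(37, 37)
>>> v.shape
(37, 7)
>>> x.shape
(37, 37)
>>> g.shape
(7, 13)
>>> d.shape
(13,)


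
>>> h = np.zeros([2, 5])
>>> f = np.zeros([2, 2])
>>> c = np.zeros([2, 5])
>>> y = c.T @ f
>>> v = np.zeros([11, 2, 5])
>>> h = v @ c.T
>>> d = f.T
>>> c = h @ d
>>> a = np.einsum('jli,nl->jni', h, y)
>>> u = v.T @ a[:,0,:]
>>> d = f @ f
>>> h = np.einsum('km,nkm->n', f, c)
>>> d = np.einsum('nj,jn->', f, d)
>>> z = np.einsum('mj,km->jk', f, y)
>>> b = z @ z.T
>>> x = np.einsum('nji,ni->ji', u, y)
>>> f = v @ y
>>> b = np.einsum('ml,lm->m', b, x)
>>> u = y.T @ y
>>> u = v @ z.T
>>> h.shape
(11,)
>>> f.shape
(11, 2, 2)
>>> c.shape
(11, 2, 2)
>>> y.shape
(5, 2)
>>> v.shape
(11, 2, 5)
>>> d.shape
()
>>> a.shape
(11, 5, 2)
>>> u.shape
(11, 2, 2)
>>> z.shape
(2, 5)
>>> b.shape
(2,)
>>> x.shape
(2, 2)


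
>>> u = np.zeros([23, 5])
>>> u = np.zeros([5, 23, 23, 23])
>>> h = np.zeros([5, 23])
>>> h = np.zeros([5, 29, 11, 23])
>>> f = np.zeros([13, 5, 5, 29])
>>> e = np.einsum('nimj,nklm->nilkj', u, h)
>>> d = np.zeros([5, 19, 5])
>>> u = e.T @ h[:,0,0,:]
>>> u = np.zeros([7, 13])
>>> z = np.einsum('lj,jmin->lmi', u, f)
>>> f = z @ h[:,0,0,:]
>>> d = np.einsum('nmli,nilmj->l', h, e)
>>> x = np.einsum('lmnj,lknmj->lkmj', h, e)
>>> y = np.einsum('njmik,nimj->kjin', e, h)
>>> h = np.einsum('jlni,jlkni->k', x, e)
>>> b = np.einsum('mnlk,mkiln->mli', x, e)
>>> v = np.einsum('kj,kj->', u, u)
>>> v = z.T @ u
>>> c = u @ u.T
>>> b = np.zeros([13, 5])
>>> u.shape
(7, 13)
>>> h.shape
(11,)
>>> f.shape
(7, 5, 23)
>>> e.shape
(5, 23, 11, 29, 23)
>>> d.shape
(11,)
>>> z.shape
(7, 5, 5)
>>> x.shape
(5, 23, 29, 23)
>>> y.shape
(23, 23, 29, 5)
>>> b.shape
(13, 5)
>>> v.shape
(5, 5, 13)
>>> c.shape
(7, 7)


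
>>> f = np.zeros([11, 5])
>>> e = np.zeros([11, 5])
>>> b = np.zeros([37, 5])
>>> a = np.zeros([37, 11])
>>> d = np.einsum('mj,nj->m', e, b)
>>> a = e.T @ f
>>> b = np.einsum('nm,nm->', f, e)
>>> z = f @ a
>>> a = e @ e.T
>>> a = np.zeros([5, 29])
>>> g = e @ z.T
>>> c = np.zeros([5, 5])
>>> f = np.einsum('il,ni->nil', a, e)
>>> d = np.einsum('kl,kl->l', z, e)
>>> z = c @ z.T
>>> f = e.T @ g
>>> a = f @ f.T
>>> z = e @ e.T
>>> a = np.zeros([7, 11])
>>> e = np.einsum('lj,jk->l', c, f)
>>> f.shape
(5, 11)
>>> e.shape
(5,)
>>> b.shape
()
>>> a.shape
(7, 11)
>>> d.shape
(5,)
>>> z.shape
(11, 11)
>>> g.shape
(11, 11)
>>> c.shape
(5, 5)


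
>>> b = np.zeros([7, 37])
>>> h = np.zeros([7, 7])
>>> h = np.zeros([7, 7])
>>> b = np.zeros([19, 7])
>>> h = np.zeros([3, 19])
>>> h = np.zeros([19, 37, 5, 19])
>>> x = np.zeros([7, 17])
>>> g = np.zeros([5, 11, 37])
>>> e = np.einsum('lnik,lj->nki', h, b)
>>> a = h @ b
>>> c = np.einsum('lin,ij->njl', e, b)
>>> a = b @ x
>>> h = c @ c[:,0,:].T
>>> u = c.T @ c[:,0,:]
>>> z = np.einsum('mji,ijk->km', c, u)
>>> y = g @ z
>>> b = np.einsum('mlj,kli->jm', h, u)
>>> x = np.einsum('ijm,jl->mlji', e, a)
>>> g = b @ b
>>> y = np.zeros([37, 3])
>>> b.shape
(5, 5)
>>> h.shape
(5, 7, 5)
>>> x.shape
(5, 17, 19, 37)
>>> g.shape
(5, 5)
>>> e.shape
(37, 19, 5)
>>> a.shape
(19, 17)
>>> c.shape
(5, 7, 37)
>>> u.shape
(37, 7, 37)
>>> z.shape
(37, 5)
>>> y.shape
(37, 3)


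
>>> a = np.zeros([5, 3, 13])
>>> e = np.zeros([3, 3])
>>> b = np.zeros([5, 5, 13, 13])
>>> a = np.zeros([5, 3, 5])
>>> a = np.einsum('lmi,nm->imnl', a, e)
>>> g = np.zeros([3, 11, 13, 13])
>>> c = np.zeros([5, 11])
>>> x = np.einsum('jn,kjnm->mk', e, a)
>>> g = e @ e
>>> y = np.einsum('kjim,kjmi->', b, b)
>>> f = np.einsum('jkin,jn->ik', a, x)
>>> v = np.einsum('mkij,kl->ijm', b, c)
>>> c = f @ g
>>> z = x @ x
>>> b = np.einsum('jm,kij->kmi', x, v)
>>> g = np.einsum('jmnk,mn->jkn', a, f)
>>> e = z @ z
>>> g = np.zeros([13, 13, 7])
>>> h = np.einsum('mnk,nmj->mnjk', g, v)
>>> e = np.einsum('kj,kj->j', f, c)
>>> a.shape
(5, 3, 3, 5)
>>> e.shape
(3,)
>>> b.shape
(13, 5, 13)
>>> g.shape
(13, 13, 7)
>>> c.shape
(3, 3)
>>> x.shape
(5, 5)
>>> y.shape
()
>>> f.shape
(3, 3)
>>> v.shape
(13, 13, 5)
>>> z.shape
(5, 5)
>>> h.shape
(13, 13, 5, 7)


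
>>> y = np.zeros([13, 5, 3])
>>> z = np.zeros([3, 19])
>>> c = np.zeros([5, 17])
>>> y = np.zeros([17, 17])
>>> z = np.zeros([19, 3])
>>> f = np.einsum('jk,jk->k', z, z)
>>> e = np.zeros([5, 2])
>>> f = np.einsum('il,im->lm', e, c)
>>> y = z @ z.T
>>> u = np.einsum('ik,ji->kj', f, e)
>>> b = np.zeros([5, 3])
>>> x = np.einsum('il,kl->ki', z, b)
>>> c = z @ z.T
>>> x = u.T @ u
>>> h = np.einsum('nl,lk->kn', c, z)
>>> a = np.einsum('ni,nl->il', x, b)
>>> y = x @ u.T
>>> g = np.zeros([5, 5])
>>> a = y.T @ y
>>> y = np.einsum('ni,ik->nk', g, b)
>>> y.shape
(5, 3)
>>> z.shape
(19, 3)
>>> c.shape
(19, 19)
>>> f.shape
(2, 17)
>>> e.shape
(5, 2)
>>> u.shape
(17, 5)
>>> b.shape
(5, 3)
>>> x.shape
(5, 5)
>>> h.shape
(3, 19)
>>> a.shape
(17, 17)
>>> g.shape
(5, 5)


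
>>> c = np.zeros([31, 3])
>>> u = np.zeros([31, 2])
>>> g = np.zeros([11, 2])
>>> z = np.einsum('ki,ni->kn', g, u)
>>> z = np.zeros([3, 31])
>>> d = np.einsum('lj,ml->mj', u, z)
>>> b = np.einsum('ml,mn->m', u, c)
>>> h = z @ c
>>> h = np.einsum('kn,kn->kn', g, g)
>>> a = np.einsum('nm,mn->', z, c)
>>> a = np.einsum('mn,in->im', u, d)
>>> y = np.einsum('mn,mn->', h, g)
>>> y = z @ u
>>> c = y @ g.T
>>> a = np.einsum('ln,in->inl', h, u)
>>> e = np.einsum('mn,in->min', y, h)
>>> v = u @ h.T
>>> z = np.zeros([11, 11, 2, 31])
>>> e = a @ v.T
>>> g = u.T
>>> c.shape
(3, 11)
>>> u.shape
(31, 2)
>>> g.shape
(2, 31)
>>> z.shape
(11, 11, 2, 31)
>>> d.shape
(3, 2)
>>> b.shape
(31,)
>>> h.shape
(11, 2)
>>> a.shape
(31, 2, 11)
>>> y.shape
(3, 2)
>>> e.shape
(31, 2, 31)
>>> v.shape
(31, 11)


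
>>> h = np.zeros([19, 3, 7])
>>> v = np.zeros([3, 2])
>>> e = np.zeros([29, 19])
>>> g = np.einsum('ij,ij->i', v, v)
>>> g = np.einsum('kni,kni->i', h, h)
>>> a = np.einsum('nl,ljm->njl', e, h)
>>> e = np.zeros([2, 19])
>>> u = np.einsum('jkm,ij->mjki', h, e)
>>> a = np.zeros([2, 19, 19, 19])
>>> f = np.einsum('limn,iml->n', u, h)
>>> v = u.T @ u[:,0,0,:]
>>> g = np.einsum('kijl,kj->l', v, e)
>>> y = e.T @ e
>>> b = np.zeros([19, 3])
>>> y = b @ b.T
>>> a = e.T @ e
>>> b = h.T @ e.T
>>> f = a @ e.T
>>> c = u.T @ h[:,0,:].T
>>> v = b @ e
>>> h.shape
(19, 3, 7)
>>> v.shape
(7, 3, 19)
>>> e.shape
(2, 19)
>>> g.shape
(2,)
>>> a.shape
(19, 19)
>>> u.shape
(7, 19, 3, 2)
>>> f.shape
(19, 2)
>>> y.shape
(19, 19)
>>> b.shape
(7, 3, 2)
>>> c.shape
(2, 3, 19, 19)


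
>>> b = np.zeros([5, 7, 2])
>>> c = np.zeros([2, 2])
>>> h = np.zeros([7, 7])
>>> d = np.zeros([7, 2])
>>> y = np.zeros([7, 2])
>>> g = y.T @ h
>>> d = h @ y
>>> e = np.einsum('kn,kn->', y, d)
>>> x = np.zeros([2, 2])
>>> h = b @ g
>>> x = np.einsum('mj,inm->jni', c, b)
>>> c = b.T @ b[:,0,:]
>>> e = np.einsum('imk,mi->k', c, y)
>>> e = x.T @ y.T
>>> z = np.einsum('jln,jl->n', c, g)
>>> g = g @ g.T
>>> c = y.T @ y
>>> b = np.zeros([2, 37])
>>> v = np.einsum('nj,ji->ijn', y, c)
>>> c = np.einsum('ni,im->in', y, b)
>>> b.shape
(2, 37)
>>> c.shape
(2, 7)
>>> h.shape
(5, 7, 7)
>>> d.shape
(7, 2)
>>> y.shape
(7, 2)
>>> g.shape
(2, 2)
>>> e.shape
(5, 7, 7)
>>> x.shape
(2, 7, 5)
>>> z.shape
(2,)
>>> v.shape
(2, 2, 7)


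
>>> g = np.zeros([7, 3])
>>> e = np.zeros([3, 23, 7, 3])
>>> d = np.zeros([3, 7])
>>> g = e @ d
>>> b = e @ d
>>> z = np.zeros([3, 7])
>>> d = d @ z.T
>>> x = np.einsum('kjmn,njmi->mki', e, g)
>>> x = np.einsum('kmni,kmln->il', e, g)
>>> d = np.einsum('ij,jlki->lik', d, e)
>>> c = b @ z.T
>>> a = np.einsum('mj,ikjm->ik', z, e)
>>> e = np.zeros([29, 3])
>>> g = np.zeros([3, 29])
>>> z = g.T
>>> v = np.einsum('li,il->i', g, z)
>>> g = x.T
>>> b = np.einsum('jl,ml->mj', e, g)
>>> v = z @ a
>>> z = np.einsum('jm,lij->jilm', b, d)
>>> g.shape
(7, 3)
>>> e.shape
(29, 3)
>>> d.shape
(23, 3, 7)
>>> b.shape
(7, 29)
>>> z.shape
(7, 3, 23, 29)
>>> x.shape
(3, 7)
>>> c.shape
(3, 23, 7, 3)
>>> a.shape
(3, 23)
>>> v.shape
(29, 23)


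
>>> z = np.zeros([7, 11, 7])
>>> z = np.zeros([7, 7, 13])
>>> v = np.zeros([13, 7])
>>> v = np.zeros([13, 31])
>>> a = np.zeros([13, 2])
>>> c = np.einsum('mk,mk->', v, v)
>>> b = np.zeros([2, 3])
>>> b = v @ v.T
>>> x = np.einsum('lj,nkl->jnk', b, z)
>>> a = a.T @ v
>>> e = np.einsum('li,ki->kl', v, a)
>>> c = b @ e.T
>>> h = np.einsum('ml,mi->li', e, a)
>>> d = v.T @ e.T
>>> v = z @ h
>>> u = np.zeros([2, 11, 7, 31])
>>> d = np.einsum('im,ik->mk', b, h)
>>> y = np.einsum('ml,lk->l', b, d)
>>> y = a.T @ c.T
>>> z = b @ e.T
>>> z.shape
(13, 2)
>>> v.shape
(7, 7, 31)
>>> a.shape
(2, 31)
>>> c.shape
(13, 2)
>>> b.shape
(13, 13)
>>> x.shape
(13, 7, 7)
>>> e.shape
(2, 13)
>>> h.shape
(13, 31)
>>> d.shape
(13, 31)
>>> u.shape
(2, 11, 7, 31)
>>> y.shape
(31, 13)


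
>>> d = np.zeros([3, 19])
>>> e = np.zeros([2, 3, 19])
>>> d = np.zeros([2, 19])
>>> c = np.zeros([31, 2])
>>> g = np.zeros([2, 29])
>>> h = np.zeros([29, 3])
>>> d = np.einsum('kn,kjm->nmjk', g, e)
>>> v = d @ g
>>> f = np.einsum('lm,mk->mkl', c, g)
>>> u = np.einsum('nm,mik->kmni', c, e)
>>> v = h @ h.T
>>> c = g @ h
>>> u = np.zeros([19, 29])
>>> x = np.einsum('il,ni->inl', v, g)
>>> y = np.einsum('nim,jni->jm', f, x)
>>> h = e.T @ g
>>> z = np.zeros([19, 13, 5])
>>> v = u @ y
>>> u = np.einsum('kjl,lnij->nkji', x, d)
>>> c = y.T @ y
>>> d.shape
(29, 19, 3, 2)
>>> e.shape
(2, 3, 19)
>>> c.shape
(31, 31)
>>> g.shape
(2, 29)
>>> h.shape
(19, 3, 29)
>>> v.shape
(19, 31)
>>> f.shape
(2, 29, 31)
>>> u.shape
(19, 29, 2, 3)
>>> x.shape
(29, 2, 29)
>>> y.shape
(29, 31)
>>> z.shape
(19, 13, 5)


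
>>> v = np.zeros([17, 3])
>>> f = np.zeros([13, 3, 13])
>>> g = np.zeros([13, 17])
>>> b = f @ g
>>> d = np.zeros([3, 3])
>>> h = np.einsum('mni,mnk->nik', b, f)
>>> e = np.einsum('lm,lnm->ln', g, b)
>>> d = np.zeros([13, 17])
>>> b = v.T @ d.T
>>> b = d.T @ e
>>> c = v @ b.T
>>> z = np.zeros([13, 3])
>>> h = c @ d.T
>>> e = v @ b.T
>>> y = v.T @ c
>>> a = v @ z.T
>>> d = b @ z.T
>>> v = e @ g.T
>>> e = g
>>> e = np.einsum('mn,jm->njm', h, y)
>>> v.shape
(17, 13)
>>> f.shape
(13, 3, 13)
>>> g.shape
(13, 17)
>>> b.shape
(17, 3)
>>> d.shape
(17, 13)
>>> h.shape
(17, 13)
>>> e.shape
(13, 3, 17)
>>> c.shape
(17, 17)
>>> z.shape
(13, 3)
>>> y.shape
(3, 17)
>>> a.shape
(17, 13)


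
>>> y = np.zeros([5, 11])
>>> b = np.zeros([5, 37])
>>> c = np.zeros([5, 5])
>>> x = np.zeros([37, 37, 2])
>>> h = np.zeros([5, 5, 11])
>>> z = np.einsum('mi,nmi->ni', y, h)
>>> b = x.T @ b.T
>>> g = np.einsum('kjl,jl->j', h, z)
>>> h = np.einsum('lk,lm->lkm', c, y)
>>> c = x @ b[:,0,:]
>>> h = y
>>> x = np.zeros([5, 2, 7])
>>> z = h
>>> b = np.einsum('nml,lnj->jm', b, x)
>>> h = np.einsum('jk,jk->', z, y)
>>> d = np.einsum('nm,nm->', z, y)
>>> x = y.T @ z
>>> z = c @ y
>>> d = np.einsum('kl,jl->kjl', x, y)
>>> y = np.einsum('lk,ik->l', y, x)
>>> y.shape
(5,)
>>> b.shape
(7, 37)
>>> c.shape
(37, 37, 5)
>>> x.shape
(11, 11)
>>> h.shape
()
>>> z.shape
(37, 37, 11)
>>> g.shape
(5,)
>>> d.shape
(11, 5, 11)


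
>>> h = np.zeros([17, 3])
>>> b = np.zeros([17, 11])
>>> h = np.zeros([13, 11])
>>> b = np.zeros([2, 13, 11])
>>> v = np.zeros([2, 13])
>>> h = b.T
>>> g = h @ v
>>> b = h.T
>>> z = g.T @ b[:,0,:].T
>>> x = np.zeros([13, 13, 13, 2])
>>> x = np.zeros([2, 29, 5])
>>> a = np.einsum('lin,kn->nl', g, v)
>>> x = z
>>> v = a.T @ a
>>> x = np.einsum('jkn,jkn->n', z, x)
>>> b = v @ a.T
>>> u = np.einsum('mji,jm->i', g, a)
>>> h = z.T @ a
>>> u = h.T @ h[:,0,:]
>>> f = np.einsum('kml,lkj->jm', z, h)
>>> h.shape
(2, 13, 11)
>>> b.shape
(11, 13)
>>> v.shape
(11, 11)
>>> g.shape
(11, 13, 13)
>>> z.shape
(13, 13, 2)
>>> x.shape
(2,)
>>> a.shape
(13, 11)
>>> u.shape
(11, 13, 11)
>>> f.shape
(11, 13)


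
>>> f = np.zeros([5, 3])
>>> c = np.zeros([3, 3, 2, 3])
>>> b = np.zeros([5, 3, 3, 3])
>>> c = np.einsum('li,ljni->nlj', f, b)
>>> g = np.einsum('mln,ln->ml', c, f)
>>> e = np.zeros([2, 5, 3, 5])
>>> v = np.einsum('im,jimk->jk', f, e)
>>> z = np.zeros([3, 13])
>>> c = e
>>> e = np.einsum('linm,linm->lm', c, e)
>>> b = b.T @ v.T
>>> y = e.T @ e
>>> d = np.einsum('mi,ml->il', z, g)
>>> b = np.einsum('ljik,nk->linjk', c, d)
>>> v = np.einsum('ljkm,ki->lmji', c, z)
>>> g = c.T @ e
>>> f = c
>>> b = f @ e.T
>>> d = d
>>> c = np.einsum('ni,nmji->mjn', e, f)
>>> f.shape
(2, 5, 3, 5)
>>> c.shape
(5, 3, 2)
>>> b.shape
(2, 5, 3, 2)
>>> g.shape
(5, 3, 5, 5)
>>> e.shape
(2, 5)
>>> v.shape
(2, 5, 5, 13)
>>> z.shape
(3, 13)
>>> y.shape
(5, 5)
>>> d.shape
(13, 5)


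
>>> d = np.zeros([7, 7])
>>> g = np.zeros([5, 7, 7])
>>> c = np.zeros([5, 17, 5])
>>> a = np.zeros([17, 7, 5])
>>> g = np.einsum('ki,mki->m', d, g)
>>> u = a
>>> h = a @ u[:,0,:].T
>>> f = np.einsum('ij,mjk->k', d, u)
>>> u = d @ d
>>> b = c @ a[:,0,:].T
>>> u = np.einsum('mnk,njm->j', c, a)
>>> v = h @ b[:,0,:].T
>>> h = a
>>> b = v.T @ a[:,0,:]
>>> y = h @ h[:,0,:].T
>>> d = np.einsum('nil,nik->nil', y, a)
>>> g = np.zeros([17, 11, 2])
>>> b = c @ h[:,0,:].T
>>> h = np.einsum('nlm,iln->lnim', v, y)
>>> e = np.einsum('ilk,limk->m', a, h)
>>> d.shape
(17, 7, 17)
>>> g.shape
(17, 11, 2)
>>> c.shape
(5, 17, 5)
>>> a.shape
(17, 7, 5)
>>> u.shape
(7,)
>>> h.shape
(7, 17, 17, 5)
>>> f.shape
(5,)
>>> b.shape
(5, 17, 17)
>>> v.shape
(17, 7, 5)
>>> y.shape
(17, 7, 17)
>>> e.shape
(17,)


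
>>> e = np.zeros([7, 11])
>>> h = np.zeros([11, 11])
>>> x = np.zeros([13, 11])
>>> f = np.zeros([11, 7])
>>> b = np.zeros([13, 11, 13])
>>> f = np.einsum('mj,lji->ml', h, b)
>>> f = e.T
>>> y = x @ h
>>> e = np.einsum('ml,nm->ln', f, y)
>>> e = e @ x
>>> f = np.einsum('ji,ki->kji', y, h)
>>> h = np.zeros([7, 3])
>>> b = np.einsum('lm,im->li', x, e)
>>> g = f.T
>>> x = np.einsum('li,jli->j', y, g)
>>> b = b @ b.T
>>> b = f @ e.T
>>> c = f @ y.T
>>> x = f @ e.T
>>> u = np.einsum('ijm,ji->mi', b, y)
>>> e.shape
(7, 11)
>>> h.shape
(7, 3)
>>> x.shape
(11, 13, 7)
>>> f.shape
(11, 13, 11)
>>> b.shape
(11, 13, 7)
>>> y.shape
(13, 11)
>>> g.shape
(11, 13, 11)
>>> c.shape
(11, 13, 13)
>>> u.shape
(7, 11)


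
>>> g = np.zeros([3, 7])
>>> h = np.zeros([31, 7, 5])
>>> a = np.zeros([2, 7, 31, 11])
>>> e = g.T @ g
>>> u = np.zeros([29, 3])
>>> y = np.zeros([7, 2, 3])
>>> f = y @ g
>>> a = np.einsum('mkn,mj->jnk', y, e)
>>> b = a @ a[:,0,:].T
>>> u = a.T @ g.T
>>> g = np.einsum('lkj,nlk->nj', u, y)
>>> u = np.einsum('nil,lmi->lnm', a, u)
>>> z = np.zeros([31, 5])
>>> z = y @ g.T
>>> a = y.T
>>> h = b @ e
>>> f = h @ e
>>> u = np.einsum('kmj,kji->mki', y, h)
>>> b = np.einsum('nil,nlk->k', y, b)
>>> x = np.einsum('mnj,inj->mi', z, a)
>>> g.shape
(7, 3)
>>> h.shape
(7, 3, 7)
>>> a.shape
(3, 2, 7)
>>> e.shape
(7, 7)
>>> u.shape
(2, 7, 7)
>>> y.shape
(7, 2, 3)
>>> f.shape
(7, 3, 7)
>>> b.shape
(7,)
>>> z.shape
(7, 2, 7)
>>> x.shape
(7, 3)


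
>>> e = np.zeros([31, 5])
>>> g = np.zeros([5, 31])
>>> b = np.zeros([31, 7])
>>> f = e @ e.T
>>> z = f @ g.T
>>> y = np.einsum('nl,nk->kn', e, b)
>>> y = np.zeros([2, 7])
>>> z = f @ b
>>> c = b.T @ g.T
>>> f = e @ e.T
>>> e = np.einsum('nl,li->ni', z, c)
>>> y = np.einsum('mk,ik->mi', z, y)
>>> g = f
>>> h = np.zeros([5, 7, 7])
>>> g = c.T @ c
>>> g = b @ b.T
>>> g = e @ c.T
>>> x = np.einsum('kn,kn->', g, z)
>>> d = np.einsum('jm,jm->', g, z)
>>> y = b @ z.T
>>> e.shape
(31, 5)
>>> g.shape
(31, 7)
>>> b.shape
(31, 7)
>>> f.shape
(31, 31)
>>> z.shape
(31, 7)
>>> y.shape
(31, 31)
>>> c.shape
(7, 5)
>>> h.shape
(5, 7, 7)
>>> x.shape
()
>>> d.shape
()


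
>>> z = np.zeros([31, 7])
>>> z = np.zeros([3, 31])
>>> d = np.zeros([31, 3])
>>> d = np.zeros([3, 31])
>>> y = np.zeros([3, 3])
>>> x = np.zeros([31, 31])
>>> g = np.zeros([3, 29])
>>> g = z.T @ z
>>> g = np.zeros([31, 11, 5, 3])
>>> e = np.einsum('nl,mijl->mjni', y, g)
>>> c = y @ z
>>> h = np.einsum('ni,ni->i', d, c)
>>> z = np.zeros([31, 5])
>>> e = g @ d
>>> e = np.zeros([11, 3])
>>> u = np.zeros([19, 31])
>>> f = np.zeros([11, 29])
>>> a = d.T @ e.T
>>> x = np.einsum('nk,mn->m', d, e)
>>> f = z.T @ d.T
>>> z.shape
(31, 5)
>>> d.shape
(3, 31)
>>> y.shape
(3, 3)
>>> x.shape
(11,)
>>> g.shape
(31, 11, 5, 3)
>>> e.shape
(11, 3)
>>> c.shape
(3, 31)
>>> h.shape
(31,)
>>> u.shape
(19, 31)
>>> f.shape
(5, 3)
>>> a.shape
(31, 11)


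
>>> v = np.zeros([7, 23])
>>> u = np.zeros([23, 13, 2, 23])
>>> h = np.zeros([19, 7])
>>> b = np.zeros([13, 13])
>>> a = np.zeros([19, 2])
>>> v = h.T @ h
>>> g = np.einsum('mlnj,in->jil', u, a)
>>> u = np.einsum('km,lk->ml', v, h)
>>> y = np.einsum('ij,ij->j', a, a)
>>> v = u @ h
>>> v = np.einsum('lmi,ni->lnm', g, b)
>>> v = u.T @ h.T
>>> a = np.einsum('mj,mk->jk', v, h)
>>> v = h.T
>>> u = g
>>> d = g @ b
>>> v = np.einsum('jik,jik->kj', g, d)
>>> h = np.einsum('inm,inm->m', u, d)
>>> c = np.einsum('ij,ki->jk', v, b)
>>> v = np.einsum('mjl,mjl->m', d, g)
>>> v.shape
(23,)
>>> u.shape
(23, 19, 13)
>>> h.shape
(13,)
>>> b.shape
(13, 13)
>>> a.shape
(19, 7)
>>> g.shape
(23, 19, 13)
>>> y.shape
(2,)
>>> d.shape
(23, 19, 13)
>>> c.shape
(23, 13)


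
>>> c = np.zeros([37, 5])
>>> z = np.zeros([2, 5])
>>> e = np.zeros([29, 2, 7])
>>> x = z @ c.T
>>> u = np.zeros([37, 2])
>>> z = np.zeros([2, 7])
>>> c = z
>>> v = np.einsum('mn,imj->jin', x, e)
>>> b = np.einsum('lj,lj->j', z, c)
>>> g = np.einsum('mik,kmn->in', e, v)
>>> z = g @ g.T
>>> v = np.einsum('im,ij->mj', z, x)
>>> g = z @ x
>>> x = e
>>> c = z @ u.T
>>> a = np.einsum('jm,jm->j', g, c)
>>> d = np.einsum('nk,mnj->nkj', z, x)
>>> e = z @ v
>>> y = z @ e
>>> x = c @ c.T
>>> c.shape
(2, 37)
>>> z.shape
(2, 2)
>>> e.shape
(2, 37)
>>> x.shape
(2, 2)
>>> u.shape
(37, 2)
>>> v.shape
(2, 37)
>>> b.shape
(7,)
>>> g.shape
(2, 37)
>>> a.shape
(2,)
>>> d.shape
(2, 2, 7)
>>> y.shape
(2, 37)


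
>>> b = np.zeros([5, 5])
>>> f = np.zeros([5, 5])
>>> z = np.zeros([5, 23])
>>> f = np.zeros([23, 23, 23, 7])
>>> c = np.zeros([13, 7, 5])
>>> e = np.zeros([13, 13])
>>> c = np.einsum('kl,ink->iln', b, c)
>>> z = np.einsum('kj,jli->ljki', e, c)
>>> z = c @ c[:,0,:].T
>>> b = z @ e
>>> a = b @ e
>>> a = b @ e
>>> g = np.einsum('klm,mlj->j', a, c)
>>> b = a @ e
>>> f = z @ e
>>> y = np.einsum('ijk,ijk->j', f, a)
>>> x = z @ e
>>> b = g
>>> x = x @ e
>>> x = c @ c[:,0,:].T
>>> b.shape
(7,)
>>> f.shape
(13, 5, 13)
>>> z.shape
(13, 5, 13)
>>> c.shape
(13, 5, 7)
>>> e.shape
(13, 13)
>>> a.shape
(13, 5, 13)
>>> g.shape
(7,)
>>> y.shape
(5,)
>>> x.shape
(13, 5, 13)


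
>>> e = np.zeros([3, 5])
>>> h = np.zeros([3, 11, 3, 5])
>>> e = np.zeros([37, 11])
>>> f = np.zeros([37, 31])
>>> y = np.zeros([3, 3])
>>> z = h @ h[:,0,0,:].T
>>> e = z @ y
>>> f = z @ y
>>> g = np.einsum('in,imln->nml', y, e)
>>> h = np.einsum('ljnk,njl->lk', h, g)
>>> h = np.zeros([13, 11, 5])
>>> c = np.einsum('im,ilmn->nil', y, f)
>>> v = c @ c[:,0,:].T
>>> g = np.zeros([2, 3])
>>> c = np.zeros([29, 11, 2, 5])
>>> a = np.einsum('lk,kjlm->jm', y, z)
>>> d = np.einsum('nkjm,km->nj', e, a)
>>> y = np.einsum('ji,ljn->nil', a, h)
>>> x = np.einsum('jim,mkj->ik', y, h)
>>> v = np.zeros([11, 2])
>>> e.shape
(3, 11, 3, 3)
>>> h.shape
(13, 11, 5)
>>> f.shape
(3, 11, 3, 3)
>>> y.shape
(5, 3, 13)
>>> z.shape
(3, 11, 3, 3)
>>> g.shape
(2, 3)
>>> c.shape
(29, 11, 2, 5)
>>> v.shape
(11, 2)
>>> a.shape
(11, 3)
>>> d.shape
(3, 3)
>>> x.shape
(3, 11)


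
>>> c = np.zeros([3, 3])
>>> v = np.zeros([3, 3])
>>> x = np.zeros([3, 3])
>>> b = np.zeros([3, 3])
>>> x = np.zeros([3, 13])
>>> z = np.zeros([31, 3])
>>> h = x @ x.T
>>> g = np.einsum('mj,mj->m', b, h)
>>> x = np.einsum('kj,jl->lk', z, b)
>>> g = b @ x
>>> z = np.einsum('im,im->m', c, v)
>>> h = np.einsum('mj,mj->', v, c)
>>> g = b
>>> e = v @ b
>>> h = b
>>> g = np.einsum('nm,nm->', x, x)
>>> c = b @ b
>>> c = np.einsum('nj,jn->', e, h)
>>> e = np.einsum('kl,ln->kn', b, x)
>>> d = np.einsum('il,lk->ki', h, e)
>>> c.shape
()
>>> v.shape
(3, 3)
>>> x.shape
(3, 31)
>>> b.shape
(3, 3)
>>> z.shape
(3,)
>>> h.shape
(3, 3)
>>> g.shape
()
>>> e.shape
(3, 31)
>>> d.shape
(31, 3)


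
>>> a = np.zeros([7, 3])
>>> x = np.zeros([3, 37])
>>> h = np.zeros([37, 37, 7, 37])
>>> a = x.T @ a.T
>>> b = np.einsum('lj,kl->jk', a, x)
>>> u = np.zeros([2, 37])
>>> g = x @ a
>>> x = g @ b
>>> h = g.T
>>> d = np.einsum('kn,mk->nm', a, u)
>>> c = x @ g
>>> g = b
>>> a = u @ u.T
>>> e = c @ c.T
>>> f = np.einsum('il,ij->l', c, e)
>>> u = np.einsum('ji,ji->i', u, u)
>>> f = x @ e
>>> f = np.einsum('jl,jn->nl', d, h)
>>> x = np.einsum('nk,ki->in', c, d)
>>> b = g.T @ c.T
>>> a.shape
(2, 2)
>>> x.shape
(2, 3)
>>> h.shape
(7, 3)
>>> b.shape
(3, 3)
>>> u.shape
(37,)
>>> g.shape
(7, 3)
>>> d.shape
(7, 2)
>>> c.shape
(3, 7)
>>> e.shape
(3, 3)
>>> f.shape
(3, 2)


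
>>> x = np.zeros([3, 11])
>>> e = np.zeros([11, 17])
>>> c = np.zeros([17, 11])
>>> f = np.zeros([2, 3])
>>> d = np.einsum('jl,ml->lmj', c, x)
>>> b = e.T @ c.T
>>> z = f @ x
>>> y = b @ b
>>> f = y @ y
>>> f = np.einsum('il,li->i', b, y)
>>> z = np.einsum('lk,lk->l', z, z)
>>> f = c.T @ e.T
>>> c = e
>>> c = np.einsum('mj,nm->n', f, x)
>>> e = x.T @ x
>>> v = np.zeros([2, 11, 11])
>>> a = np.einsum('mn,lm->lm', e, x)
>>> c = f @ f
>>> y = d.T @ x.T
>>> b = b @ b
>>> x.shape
(3, 11)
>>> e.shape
(11, 11)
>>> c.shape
(11, 11)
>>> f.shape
(11, 11)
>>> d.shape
(11, 3, 17)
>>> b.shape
(17, 17)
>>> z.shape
(2,)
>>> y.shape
(17, 3, 3)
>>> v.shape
(2, 11, 11)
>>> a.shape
(3, 11)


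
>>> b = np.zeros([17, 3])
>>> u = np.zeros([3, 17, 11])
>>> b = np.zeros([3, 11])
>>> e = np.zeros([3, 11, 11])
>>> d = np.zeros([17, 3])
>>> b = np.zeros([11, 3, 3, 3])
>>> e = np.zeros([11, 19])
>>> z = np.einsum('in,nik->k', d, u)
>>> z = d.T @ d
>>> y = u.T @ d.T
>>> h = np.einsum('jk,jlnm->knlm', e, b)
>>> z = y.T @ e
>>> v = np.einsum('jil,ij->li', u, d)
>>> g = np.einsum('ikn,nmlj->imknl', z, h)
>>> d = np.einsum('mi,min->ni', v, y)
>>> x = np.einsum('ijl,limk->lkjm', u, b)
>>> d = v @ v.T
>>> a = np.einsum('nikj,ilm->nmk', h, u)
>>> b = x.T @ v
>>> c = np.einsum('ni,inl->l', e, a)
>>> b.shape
(3, 17, 3, 17)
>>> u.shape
(3, 17, 11)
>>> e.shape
(11, 19)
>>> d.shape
(11, 11)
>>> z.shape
(17, 17, 19)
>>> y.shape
(11, 17, 17)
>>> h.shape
(19, 3, 3, 3)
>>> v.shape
(11, 17)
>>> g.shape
(17, 3, 17, 19, 3)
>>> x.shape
(11, 3, 17, 3)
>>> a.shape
(19, 11, 3)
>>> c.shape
(3,)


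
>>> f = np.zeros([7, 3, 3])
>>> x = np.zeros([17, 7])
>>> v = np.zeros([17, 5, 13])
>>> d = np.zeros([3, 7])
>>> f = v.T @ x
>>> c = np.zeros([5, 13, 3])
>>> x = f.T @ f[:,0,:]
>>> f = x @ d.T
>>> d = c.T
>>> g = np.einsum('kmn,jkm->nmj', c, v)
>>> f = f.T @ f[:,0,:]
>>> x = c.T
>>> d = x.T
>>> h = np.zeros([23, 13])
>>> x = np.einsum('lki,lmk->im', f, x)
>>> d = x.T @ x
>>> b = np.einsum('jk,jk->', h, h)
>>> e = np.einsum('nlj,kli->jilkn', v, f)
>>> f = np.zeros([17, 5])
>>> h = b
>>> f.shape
(17, 5)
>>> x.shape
(3, 13)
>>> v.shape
(17, 5, 13)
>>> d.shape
(13, 13)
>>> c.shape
(5, 13, 3)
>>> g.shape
(3, 13, 17)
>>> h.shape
()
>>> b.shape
()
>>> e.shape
(13, 3, 5, 3, 17)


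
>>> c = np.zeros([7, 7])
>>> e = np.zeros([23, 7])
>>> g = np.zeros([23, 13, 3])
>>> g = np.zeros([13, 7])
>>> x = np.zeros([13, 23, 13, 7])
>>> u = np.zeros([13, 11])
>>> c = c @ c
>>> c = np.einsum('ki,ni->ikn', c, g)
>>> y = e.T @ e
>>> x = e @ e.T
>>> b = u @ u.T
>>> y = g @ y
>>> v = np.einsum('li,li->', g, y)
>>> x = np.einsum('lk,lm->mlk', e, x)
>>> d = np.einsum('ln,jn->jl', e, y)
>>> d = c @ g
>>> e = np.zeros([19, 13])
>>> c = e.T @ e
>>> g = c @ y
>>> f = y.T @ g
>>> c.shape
(13, 13)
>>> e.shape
(19, 13)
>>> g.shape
(13, 7)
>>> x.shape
(23, 23, 7)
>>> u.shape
(13, 11)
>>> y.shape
(13, 7)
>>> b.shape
(13, 13)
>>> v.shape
()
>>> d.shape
(7, 7, 7)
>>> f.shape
(7, 7)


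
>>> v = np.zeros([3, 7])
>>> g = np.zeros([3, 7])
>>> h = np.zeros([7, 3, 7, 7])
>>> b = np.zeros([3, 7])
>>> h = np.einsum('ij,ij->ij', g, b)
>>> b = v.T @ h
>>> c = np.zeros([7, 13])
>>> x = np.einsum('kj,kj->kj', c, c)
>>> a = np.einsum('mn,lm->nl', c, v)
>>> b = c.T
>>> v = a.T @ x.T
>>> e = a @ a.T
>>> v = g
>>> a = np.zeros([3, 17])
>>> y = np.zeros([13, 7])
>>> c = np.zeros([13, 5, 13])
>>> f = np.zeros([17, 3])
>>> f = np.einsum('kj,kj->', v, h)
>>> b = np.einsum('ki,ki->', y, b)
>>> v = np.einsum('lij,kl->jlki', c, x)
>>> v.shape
(13, 13, 7, 5)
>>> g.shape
(3, 7)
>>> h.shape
(3, 7)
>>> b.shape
()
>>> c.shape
(13, 5, 13)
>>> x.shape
(7, 13)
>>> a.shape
(3, 17)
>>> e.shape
(13, 13)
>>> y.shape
(13, 7)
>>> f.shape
()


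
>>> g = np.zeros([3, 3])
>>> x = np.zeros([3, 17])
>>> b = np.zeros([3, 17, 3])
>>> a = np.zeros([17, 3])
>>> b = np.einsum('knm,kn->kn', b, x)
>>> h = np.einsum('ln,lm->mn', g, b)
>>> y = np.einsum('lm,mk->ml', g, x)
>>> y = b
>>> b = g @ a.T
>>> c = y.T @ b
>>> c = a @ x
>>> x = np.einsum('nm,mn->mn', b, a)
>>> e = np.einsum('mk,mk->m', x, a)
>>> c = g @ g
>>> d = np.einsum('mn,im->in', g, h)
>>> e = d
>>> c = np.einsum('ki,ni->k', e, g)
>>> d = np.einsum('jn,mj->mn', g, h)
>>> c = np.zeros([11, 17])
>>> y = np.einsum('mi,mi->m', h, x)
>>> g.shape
(3, 3)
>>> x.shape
(17, 3)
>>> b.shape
(3, 17)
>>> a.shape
(17, 3)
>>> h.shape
(17, 3)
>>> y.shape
(17,)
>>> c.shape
(11, 17)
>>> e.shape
(17, 3)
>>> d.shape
(17, 3)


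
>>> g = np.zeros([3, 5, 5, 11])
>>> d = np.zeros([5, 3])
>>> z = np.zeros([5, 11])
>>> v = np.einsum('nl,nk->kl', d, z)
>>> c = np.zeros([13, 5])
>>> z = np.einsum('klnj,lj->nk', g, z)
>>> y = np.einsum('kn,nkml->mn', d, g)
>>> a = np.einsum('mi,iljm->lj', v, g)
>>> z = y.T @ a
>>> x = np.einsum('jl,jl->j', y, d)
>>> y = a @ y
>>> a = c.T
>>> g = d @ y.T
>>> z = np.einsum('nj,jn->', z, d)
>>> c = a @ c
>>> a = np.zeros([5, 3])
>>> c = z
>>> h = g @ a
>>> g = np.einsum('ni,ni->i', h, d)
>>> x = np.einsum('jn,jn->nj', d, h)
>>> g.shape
(3,)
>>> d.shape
(5, 3)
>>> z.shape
()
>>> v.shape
(11, 3)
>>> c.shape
()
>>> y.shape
(5, 3)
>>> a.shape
(5, 3)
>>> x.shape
(3, 5)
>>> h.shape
(5, 3)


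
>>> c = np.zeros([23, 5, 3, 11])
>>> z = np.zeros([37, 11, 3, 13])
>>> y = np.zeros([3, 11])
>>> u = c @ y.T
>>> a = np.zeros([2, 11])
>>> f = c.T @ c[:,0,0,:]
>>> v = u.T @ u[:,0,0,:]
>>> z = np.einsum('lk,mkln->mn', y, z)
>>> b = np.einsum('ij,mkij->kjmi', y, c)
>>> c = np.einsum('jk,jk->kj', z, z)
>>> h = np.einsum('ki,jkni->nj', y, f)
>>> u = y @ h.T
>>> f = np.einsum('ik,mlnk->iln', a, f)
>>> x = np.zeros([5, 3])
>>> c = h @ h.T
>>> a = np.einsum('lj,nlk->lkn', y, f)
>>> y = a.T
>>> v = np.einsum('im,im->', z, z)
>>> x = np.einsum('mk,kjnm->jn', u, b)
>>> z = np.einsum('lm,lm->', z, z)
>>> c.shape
(5, 5)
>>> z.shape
()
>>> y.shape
(2, 5, 3)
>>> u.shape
(3, 5)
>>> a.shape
(3, 5, 2)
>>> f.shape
(2, 3, 5)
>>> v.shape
()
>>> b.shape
(5, 11, 23, 3)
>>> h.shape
(5, 11)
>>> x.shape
(11, 23)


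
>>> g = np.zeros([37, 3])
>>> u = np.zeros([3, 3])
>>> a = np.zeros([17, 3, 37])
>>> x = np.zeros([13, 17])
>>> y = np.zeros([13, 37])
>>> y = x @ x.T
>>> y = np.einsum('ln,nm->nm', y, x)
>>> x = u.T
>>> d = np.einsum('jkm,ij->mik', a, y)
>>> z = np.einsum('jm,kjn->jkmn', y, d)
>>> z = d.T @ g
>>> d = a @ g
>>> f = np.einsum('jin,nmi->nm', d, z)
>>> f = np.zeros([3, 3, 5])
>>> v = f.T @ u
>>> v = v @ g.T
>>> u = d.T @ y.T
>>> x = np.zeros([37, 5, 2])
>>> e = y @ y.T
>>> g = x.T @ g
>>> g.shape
(2, 5, 3)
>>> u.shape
(3, 3, 13)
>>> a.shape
(17, 3, 37)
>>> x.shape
(37, 5, 2)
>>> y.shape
(13, 17)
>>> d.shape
(17, 3, 3)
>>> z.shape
(3, 13, 3)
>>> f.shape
(3, 3, 5)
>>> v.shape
(5, 3, 37)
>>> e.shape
(13, 13)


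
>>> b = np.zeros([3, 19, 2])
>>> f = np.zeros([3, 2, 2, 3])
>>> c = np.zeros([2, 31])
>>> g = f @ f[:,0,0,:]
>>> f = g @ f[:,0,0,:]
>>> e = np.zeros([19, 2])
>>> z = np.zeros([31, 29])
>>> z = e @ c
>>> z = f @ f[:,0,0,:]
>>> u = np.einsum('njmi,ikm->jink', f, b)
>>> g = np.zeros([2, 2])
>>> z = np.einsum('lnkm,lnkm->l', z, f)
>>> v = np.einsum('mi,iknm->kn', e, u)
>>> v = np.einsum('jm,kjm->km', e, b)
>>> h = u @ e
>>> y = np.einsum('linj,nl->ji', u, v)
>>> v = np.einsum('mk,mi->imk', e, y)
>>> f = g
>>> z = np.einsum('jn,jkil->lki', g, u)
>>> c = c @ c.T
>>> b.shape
(3, 19, 2)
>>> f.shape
(2, 2)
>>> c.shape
(2, 2)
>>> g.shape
(2, 2)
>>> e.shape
(19, 2)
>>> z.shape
(19, 3, 3)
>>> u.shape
(2, 3, 3, 19)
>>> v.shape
(3, 19, 2)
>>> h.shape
(2, 3, 3, 2)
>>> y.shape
(19, 3)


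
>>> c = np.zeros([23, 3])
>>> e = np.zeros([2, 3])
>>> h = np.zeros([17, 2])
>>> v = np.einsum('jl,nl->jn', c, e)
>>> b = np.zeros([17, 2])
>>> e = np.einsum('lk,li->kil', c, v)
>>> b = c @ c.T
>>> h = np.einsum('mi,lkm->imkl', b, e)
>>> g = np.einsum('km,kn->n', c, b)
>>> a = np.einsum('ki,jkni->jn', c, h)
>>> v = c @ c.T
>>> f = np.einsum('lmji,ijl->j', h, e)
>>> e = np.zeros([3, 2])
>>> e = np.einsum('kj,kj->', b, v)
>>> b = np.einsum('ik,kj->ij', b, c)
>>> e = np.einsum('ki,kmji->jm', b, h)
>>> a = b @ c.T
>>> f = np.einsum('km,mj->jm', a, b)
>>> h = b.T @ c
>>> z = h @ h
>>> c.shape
(23, 3)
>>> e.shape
(2, 23)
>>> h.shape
(3, 3)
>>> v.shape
(23, 23)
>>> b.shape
(23, 3)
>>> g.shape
(23,)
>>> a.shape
(23, 23)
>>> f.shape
(3, 23)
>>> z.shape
(3, 3)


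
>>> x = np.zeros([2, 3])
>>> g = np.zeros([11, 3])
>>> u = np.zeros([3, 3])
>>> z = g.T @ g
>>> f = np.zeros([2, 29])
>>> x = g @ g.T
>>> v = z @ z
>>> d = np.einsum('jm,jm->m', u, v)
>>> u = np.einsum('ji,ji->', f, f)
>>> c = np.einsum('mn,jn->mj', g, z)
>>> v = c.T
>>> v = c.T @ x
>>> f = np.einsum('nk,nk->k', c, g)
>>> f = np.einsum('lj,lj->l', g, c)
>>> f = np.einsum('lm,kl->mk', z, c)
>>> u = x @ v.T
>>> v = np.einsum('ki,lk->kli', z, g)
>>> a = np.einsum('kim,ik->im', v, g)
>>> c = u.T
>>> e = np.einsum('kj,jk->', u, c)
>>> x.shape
(11, 11)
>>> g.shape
(11, 3)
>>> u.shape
(11, 3)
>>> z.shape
(3, 3)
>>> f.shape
(3, 11)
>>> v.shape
(3, 11, 3)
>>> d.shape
(3,)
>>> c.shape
(3, 11)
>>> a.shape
(11, 3)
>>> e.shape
()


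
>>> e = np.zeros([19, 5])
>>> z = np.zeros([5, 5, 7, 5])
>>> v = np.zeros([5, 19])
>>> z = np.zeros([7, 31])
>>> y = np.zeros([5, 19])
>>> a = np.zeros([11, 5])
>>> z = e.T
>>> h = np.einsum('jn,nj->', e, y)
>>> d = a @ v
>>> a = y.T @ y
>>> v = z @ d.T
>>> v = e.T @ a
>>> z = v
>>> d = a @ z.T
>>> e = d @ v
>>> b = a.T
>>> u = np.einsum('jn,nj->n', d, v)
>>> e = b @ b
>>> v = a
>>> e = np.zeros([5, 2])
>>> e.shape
(5, 2)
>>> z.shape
(5, 19)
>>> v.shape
(19, 19)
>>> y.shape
(5, 19)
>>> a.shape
(19, 19)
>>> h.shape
()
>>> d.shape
(19, 5)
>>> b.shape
(19, 19)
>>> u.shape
(5,)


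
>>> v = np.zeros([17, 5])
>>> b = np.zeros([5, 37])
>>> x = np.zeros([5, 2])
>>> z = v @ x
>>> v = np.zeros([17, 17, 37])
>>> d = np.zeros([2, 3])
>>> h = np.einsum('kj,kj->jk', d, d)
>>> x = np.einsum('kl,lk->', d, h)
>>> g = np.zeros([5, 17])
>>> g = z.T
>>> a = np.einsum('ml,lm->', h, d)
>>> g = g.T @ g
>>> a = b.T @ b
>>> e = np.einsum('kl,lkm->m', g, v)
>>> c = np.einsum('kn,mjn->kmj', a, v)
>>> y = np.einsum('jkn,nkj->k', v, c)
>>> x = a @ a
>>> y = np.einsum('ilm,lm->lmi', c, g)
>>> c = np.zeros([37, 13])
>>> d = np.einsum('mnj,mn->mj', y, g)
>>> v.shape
(17, 17, 37)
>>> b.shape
(5, 37)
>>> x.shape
(37, 37)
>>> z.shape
(17, 2)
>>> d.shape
(17, 37)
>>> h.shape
(3, 2)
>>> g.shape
(17, 17)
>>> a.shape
(37, 37)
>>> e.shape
(37,)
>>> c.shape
(37, 13)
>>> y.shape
(17, 17, 37)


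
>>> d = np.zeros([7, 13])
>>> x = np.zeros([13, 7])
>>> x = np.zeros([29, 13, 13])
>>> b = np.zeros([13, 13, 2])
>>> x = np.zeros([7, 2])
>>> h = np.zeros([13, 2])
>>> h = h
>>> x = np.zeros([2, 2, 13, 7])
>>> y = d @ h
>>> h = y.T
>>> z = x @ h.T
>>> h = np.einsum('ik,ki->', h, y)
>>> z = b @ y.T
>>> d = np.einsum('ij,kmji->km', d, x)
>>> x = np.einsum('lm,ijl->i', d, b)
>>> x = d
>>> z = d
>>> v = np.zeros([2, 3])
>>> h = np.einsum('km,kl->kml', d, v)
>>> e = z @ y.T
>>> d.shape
(2, 2)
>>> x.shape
(2, 2)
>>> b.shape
(13, 13, 2)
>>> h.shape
(2, 2, 3)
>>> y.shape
(7, 2)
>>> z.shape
(2, 2)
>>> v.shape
(2, 3)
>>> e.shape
(2, 7)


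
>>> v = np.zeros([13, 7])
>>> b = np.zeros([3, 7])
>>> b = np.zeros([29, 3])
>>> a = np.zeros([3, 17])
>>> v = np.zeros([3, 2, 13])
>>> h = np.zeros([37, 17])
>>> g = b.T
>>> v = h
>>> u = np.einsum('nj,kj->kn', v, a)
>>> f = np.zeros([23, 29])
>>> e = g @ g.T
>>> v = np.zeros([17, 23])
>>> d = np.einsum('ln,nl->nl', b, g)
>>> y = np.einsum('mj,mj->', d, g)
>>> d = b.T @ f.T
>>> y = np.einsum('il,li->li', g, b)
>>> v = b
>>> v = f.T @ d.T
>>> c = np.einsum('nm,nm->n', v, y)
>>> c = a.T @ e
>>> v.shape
(29, 3)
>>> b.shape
(29, 3)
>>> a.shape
(3, 17)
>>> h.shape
(37, 17)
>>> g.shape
(3, 29)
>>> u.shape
(3, 37)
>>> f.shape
(23, 29)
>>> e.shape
(3, 3)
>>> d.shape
(3, 23)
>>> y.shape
(29, 3)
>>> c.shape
(17, 3)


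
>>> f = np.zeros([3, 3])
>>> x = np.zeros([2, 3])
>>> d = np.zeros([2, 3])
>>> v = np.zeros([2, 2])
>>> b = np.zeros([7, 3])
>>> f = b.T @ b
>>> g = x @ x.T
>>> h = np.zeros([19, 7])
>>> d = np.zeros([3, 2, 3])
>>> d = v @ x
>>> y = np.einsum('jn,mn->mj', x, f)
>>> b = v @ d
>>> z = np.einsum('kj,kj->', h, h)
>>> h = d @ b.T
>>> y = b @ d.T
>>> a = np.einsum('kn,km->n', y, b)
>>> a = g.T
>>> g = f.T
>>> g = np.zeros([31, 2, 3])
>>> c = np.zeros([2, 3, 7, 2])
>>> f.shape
(3, 3)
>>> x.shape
(2, 3)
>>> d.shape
(2, 3)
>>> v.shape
(2, 2)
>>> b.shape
(2, 3)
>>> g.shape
(31, 2, 3)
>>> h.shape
(2, 2)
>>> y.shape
(2, 2)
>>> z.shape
()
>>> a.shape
(2, 2)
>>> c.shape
(2, 3, 7, 2)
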